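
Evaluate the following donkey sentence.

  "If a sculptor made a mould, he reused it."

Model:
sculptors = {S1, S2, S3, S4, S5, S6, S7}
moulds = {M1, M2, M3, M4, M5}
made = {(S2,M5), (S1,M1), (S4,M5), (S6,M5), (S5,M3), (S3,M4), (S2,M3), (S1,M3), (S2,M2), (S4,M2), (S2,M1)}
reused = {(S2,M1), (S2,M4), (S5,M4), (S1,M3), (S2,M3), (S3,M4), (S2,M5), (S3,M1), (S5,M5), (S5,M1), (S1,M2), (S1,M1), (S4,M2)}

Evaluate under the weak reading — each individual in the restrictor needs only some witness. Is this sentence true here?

"it" takes "a mould" as antecedent — a donkey pronoun bound across the clause boundary.
Weak reading: every sculptor s with some made-mould has at least one made-mould m such that reused(s,m).
Per sculptor: S1:✓  S2:✓  S3:✓  S4:✓  S5:✗  S6:✗
S5 has no witness among its made-moulds.

False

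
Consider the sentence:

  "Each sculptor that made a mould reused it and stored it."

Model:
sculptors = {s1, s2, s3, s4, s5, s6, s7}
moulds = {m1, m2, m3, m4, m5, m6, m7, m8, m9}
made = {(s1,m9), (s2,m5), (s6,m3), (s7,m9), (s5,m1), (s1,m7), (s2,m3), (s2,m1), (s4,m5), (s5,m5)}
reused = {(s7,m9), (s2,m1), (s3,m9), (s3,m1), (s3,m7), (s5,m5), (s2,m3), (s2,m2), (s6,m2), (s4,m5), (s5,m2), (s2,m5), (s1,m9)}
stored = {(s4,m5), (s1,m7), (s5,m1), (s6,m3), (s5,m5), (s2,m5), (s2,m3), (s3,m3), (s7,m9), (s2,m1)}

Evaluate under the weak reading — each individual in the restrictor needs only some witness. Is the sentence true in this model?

False

"it" takes "a mould" as antecedent — a donkey pronoun bound across the clause boundary.
Weak reading: every sculptor s with some made-mould has at least one made-mould m such that reused(s,m) ∧ stored(s,m).
Per sculptor: s1:✗  s2:✓  s4:✓  s5:✓  s6:✗  s7:✓
s1 has no witness among its made-moulds.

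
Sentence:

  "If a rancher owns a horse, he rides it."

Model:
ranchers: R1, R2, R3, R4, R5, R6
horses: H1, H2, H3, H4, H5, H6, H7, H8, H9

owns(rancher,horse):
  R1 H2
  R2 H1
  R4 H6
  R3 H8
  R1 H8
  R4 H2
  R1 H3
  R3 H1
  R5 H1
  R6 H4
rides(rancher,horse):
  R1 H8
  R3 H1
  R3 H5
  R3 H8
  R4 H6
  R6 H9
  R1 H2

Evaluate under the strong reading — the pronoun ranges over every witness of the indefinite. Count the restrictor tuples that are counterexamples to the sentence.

5

"it" takes "a horse" as antecedent — a donkey pronoun bound across the clause boundary.
Strong reading: for every (r,h) with owns(r,h), rides(r,h).
Restrictor pairs: (R1,H2) ✓  (R1,H3) ✗  (R1,H8) ✓  (R2,H1) ✗  (R3,H1) ✓  (R3,H8) ✓  (R4,H2) ✗  (R4,H6) ✓  (R5,H1) ✗  (R6,H4) ✗
Counterexamples (restrictor pairs failing the scope): 5.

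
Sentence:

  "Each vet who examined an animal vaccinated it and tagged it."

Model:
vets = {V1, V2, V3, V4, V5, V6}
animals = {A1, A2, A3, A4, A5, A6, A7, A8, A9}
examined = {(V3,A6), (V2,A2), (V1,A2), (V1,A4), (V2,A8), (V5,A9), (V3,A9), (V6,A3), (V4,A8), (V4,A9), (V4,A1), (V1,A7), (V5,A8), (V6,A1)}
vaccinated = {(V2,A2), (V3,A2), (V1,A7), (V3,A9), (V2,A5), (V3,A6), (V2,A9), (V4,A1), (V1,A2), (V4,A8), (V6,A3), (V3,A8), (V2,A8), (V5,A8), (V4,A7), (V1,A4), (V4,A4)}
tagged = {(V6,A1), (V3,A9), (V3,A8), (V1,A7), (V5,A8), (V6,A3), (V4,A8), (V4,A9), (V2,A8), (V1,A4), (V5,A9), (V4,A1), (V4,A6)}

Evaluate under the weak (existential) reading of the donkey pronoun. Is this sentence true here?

"it" takes "an animal" as antecedent — a donkey pronoun bound across the clause boundary.
Weak reading: every vet v with some examined-animal has at least one examined-animal a such that vaccinated(v,a) ∧ tagged(v,a).
Per vet: V1:✓  V2:✓  V3:✓  V4:✓  V5:✓  V6:✓
Every vet in the restrictor has a witness.

True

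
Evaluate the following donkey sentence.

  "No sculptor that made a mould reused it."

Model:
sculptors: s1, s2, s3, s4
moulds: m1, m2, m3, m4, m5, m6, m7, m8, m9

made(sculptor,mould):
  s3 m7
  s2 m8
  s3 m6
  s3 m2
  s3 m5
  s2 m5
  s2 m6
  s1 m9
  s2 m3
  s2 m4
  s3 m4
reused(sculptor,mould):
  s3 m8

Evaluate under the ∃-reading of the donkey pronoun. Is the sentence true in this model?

"it" takes "a mould" as antecedent — a donkey pronoun bound across the clause boundary.
Truth condition: for no (s,m) with made(s,m) does reused(s,m) hold.
Restrictor pairs — does the scope hold? (s1,m9):fails  (s2,m3):fails  (s2,m4):fails  (s2,m5):fails  (s2,m6):fails  (s2,m8):fails  (s3,m2):fails  (s3,m4):fails  (s3,m5):fails  (s3,m6):fails  (s3,m7):fails
Scope holds for no restrictor pair, so the sentence is true.

True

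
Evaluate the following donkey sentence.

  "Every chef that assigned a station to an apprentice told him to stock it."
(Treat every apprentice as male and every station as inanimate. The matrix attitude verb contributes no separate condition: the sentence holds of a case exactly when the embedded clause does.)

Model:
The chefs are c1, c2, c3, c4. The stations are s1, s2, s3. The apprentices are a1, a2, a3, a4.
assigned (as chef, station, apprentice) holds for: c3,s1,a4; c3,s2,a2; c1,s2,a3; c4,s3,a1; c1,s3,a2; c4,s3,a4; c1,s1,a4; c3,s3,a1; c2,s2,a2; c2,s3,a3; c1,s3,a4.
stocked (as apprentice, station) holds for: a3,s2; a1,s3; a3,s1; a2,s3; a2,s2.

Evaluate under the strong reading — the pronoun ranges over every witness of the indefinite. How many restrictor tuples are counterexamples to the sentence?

5

"him" takes "an apprentice" as antecedent and "it" takes "a station"; both are donkey pronouns co-varying with the restrictor.
Strong reading: for every (c,s,a) with assigned(c,s,a), stocked(a,s).
Restrictor triples: (c1,s1,a4)→stocked(a4,s1) ✗  (c1,s2,a3)→stocked(a3,s2) ✓  (c1,s3,a2)→stocked(a2,s3) ✓  (c1,s3,a4)→stocked(a4,s3) ✗  (c2,s2,a2)→stocked(a2,s2) ✓  (c2,s3,a3)→stocked(a3,s3) ✗  (c3,s1,a4)→stocked(a4,s1) ✗  (c3,s2,a2)→stocked(a2,s2) ✓  (c3,s3,a1)→stocked(a1,s3) ✓  (c4,s3,a1)→stocked(a1,s3) ✓  (c4,s3,a4)→stocked(a4,s3) ✗
Counterexamples (restrictor triples failing the scope): 5.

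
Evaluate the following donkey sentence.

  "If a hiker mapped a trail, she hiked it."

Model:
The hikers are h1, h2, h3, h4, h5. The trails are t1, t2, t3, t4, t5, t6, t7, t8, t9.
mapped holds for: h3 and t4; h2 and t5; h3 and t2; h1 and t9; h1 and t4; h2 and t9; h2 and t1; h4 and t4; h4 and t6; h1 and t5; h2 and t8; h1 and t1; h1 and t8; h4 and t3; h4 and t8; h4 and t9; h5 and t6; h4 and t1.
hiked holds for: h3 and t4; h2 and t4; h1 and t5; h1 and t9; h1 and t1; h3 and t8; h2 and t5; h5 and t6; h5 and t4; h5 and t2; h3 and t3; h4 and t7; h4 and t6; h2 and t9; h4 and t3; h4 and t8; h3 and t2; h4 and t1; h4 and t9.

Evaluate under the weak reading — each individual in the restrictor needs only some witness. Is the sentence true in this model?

True

"it" takes "a trail" as antecedent — a donkey pronoun bound across the clause boundary.
Weak reading: every hiker h with some mapped-trail has at least one mapped-trail t such that hiked(h,t).
Per hiker: h1:✓  h2:✓  h3:✓  h4:✓  h5:✓
Every hiker in the restrictor has a witness.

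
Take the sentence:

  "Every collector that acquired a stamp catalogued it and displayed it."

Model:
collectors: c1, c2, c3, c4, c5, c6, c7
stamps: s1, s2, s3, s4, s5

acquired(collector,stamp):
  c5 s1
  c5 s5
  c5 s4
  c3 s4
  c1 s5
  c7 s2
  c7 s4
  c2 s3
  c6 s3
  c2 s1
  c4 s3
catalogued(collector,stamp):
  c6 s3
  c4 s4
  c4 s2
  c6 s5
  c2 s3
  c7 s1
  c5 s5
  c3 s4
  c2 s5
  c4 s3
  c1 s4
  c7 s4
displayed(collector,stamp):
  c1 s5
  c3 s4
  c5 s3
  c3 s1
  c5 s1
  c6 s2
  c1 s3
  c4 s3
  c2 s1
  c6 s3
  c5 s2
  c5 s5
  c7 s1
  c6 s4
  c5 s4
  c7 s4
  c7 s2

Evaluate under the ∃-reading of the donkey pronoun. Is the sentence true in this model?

False

"it" takes "a stamp" as antecedent — a donkey pronoun bound across the clause boundary.
Weak reading: every collector c with some acquired-stamp has at least one acquired-stamp s such that catalogued(c,s) ∧ displayed(c,s).
Per collector: c1:✗  c2:✗  c3:✓  c4:✓  c5:✓  c6:✓  c7:✓
c1 has no witness among its acquired-stamps.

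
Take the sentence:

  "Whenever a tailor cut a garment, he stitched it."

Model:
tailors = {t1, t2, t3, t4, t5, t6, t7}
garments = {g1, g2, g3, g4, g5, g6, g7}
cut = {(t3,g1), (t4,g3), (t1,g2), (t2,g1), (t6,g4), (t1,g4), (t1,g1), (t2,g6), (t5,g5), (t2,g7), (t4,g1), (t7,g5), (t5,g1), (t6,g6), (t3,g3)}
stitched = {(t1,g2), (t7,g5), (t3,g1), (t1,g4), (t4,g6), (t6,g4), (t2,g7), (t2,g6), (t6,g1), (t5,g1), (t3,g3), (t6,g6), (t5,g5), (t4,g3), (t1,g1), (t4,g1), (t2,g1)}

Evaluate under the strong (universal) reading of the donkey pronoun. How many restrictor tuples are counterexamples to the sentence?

"it" takes "a garment" as antecedent — a donkey pronoun bound across the clause boundary.
Strong reading: for every (t,g) with cut(t,g), stitched(t,g).
Restrictor pairs: (t1,g1) ✓  (t1,g2) ✓  (t1,g4) ✓  (t2,g1) ✓  (t2,g6) ✓  (t2,g7) ✓  (t3,g1) ✓  (t3,g3) ✓  (t4,g1) ✓  (t4,g3) ✓  (t5,g1) ✓  (t5,g5) ✓  (t6,g4) ✓  (t6,g6) ✓  (t7,g5) ✓
Counterexamples (restrictor pairs failing the scope): 0.

0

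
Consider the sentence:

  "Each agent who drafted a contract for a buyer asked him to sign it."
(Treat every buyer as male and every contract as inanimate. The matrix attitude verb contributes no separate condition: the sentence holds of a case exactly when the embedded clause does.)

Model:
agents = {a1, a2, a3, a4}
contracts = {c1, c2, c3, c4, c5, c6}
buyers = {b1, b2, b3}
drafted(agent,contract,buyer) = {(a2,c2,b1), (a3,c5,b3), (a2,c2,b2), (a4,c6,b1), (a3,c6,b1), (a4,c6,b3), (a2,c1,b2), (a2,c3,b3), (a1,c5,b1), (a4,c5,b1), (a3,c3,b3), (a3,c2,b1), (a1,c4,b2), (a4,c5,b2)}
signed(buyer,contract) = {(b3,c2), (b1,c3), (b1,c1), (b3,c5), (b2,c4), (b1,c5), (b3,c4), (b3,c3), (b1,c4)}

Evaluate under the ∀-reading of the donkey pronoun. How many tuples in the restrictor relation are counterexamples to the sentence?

"him" takes "a buyer" as antecedent and "it" takes "a contract"; both are donkey pronouns co-varying with the restrictor.
Strong reading: for every (a,c,b) with drafted(a,c,b), signed(b,c).
Restrictor triples: (a1,c4,b2)→signed(b2,c4) ✓  (a1,c5,b1)→signed(b1,c5) ✓  (a2,c1,b2)→signed(b2,c1) ✗  (a2,c2,b1)→signed(b1,c2) ✗  (a2,c2,b2)→signed(b2,c2) ✗  (a2,c3,b3)→signed(b3,c3) ✓  (a3,c2,b1)→signed(b1,c2) ✗  (a3,c3,b3)→signed(b3,c3) ✓  (a3,c5,b3)→signed(b3,c5) ✓  (a3,c6,b1)→signed(b1,c6) ✗  (a4,c5,b1)→signed(b1,c5) ✓  (a4,c5,b2)→signed(b2,c5) ✗  (a4,c6,b1)→signed(b1,c6) ✗  (a4,c6,b3)→signed(b3,c6) ✗
Counterexamples (restrictor triples failing the scope): 8.

8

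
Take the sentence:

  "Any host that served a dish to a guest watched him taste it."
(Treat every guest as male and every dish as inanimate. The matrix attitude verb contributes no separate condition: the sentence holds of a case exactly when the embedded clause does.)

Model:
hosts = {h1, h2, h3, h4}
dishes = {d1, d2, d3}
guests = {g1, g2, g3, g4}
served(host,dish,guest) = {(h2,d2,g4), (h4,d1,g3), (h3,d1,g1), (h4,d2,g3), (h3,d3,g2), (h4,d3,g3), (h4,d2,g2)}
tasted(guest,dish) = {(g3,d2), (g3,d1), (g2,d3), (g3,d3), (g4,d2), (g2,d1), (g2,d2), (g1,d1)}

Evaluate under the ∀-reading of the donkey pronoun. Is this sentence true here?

"him" takes "a guest" as antecedent and "it" takes "a dish"; both are donkey pronouns co-varying with the restrictor.
Strong reading: for every (h,d,g) with served(h,d,g), tasted(g,d).
Restrictor triples: (h2,d2,g4)→tasted(g4,d2) ✓  (h3,d1,g1)→tasted(g1,d1) ✓  (h3,d3,g2)→tasted(g2,d3) ✓  (h4,d1,g3)→tasted(g3,d1) ✓  (h4,d2,g2)→tasted(g2,d2) ✓  (h4,d2,g3)→tasted(g3,d2) ✓  (h4,d3,g3)→tasted(g3,d3) ✓
Every restrictor triple satisfies the scope.

True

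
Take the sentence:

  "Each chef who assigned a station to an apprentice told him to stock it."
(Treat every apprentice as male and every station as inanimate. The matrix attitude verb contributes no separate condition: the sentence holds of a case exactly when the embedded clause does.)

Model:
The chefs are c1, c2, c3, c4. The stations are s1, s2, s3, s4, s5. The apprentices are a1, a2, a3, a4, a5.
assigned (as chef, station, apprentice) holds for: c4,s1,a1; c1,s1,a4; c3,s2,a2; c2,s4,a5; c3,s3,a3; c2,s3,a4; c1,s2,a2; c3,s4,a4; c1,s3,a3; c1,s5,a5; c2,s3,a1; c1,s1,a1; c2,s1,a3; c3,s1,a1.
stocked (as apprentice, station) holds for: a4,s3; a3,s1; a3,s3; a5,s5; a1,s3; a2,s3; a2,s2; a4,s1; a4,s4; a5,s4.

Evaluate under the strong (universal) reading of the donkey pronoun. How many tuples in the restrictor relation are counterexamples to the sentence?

"him" takes "an apprentice" as antecedent and "it" takes "a station"; both are donkey pronouns co-varying with the restrictor.
Strong reading: for every (c,s,a) with assigned(c,s,a), stocked(a,s).
Restrictor triples: (c1,s1,a1)→stocked(a1,s1) ✗  (c1,s1,a4)→stocked(a4,s1) ✓  (c1,s2,a2)→stocked(a2,s2) ✓  (c1,s3,a3)→stocked(a3,s3) ✓  (c1,s5,a5)→stocked(a5,s5) ✓  (c2,s1,a3)→stocked(a3,s1) ✓  (c2,s3,a1)→stocked(a1,s3) ✓  (c2,s3,a4)→stocked(a4,s3) ✓  (c2,s4,a5)→stocked(a5,s4) ✓  (c3,s1,a1)→stocked(a1,s1) ✗  (c3,s2,a2)→stocked(a2,s2) ✓  (c3,s3,a3)→stocked(a3,s3) ✓  (c3,s4,a4)→stocked(a4,s4) ✓  (c4,s1,a1)→stocked(a1,s1) ✗
Counterexamples (restrictor triples failing the scope): 3.

3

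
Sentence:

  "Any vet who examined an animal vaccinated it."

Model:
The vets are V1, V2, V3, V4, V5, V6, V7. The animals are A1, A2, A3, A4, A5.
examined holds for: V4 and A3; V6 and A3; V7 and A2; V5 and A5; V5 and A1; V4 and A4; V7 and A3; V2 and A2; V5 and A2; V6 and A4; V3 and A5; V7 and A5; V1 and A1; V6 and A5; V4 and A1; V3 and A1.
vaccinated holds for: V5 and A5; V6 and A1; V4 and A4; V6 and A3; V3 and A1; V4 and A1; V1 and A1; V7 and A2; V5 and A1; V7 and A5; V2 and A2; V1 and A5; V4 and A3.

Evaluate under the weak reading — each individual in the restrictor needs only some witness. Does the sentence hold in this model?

True

"it" takes "an animal" as antecedent — a donkey pronoun bound across the clause boundary.
Weak reading: every vet v with some examined-animal has at least one examined-animal a such that vaccinated(v,a).
Per vet: V1:✓  V2:✓  V3:✓  V4:✓  V5:✓  V6:✓  V7:✓
Every vet in the restrictor has a witness.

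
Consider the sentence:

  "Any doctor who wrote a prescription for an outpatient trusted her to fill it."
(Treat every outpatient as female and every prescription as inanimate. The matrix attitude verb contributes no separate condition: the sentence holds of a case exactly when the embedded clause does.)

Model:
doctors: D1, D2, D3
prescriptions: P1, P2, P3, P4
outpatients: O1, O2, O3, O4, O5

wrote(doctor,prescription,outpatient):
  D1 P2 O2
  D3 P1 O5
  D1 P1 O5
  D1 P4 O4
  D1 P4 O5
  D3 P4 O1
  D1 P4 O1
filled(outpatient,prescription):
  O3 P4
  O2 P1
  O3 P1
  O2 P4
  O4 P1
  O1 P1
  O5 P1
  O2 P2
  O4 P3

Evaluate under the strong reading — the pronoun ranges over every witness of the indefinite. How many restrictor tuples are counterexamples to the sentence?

4

"her" takes "an outpatient" as antecedent and "it" takes "a prescription"; both are donkey pronouns co-varying with the restrictor.
Strong reading: for every (d,p,o) with wrote(d,p,o), filled(o,p).
Restrictor triples: (D1,P1,O5)→filled(O5,P1) ✓  (D1,P2,O2)→filled(O2,P2) ✓  (D1,P4,O1)→filled(O1,P4) ✗  (D1,P4,O4)→filled(O4,P4) ✗  (D1,P4,O5)→filled(O5,P4) ✗  (D3,P1,O5)→filled(O5,P1) ✓  (D3,P4,O1)→filled(O1,P4) ✗
Counterexamples (restrictor triples failing the scope): 4.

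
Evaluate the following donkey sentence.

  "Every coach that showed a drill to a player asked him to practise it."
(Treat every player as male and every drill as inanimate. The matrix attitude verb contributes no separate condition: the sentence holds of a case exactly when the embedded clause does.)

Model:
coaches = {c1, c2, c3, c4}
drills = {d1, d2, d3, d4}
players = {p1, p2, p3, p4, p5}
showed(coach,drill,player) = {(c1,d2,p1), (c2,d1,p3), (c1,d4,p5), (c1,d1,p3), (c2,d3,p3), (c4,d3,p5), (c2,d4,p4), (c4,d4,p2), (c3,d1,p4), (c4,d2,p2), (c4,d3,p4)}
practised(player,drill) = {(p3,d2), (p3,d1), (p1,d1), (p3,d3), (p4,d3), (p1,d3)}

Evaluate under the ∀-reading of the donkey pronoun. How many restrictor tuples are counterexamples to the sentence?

"him" takes "a player" as antecedent and "it" takes "a drill"; both are donkey pronouns co-varying with the restrictor.
Strong reading: for every (c,d,p) with showed(c,d,p), practised(p,d).
Restrictor triples: (c1,d1,p3)→practised(p3,d1) ✓  (c1,d2,p1)→practised(p1,d2) ✗  (c1,d4,p5)→practised(p5,d4) ✗  (c2,d1,p3)→practised(p3,d1) ✓  (c2,d3,p3)→practised(p3,d3) ✓  (c2,d4,p4)→practised(p4,d4) ✗  (c3,d1,p4)→practised(p4,d1) ✗  (c4,d2,p2)→practised(p2,d2) ✗  (c4,d3,p4)→practised(p4,d3) ✓  (c4,d3,p5)→practised(p5,d3) ✗  (c4,d4,p2)→practised(p2,d4) ✗
Counterexamples (restrictor triples failing the scope): 7.

7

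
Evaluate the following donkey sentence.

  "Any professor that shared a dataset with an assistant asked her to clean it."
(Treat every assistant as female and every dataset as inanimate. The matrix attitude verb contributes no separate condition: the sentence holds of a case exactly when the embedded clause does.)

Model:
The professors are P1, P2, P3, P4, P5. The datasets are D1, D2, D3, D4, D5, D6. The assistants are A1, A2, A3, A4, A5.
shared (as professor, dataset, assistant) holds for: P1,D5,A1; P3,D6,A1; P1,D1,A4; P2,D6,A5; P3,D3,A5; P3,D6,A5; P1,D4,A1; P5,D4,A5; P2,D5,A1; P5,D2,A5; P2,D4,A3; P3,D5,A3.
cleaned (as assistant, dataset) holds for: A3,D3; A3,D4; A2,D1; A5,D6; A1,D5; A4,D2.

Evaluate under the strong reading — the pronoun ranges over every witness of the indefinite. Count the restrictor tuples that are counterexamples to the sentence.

"her" takes "an assistant" as antecedent and "it" takes "a dataset"; both are donkey pronouns co-varying with the restrictor.
Strong reading: for every (p,d,a) with shared(p,d,a), cleaned(a,d).
Restrictor triples: (P1,D1,A4)→cleaned(A4,D1) ✗  (P1,D4,A1)→cleaned(A1,D4) ✗  (P1,D5,A1)→cleaned(A1,D5) ✓  (P2,D4,A3)→cleaned(A3,D4) ✓  (P2,D5,A1)→cleaned(A1,D5) ✓  (P2,D6,A5)→cleaned(A5,D6) ✓  (P3,D3,A5)→cleaned(A5,D3) ✗  (P3,D5,A3)→cleaned(A3,D5) ✗  (P3,D6,A1)→cleaned(A1,D6) ✗  (P3,D6,A5)→cleaned(A5,D6) ✓  (P5,D2,A5)→cleaned(A5,D2) ✗  (P5,D4,A5)→cleaned(A5,D4) ✗
Counterexamples (restrictor triples failing the scope): 7.

7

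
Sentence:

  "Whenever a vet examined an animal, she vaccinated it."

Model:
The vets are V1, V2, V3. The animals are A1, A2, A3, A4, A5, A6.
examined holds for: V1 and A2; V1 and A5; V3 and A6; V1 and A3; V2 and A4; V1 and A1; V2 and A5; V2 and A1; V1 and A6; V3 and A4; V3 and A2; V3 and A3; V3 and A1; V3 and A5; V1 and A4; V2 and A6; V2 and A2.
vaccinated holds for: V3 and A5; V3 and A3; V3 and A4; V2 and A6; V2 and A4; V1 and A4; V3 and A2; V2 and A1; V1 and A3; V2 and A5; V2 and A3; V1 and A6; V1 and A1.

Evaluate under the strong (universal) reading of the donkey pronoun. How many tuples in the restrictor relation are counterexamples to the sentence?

5

"it" takes "an animal" as antecedent — a donkey pronoun bound across the clause boundary.
Strong reading: for every (v,a) with examined(v,a), vaccinated(v,a).
Restrictor pairs: (V1,A1) ✓  (V1,A2) ✗  (V1,A3) ✓  (V1,A4) ✓  (V1,A5) ✗  (V1,A6) ✓  (V2,A1) ✓  (V2,A2) ✗  (V2,A4) ✓  (V2,A5) ✓  (V2,A6) ✓  (V3,A1) ✗  (V3,A2) ✓  (V3,A3) ✓  (V3,A4) ✓  (V3,A5) ✓  (V3,A6) ✗
Counterexamples (restrictor pairs failing the scope): 5.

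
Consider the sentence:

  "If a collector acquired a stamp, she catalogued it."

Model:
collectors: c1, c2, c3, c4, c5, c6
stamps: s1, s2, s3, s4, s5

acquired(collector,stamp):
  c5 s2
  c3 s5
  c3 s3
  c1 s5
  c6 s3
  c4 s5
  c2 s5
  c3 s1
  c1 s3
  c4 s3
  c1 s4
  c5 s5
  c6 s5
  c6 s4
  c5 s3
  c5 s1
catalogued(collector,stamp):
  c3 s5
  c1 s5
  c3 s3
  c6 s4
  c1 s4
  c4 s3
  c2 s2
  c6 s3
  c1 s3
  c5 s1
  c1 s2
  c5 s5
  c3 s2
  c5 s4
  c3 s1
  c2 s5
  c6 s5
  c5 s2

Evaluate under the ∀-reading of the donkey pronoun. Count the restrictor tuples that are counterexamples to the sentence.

2

"it" takes "a stamp" as antecedent — a donkey pronoun bound across the clause boundary.
Strong reading: for every (c,s) with acquired(c,s), catalogued(c,s).
Restrictor pairs: (c1,s3) ✓  (c1,s4) ✓  (c1,s5) ✓  (c2,s5) ✓  (c3,s1) ✓  (c3,s3) ✓  (c3,s5) ✓  (c4,s3) ✓  (c4,s5) ✗  (c5,s1) ✓  (c5,s2) ✓  (c5,s3) ✗  (c5,s5) ✓  (c6,s3) ✓  (c6,s4) ✓  (c6,s5) ✓
Counterexamples (restrictor pairs failing the scope): 2.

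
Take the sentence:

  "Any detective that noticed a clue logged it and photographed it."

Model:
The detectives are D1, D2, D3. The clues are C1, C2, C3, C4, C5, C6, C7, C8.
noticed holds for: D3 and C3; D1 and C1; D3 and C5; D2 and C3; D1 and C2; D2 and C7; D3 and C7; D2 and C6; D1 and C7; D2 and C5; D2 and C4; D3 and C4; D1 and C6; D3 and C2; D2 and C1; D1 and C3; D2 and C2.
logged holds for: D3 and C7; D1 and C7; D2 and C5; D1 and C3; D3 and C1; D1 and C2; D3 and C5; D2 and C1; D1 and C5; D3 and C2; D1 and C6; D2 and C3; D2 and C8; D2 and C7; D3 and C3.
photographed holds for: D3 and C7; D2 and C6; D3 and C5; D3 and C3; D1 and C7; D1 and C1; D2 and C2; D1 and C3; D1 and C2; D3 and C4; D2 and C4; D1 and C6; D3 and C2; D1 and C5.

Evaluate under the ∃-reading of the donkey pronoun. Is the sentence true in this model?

False

"it" takes "a clue" as antecedent — a donkey pronoun bound across the clause boundary.
Weak reading: every detective d with some noticed-clue has at least one noticed-clue c such that logged(d,c) ∧ photographed(d,c).
Per detective: D1:✓  D2:✗  D3:✓
D2 has no witness among its noticed-clues.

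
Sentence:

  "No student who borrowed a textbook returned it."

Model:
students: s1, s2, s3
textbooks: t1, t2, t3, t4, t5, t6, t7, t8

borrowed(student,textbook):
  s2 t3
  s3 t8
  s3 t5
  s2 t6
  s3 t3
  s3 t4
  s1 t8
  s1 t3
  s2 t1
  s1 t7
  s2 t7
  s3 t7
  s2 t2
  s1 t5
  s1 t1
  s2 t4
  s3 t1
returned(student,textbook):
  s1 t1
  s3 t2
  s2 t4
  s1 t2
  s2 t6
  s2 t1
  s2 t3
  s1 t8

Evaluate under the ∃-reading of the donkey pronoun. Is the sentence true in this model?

False

"it" takes "a textbook" as antecedent — a donkey pronoun bound across the clause boundary.
Truth condition: for no (s,t) with borrowed(s,t) does returned(s,t) hold.
Restrictor pairs — does the scope hold? (s1,t1):holds  (s1,t3):fails  (s1,t5):fails  (s1,t7):fails  (s1,t8):holds  (s2,t1):holds  (s2,t2):fails  (s2,t3):holds  (s2,t4):holds  (s2,t6):holds  (s2,t7):fails  (s3,t1):fails  (s3,t3):fails  (s3,t4):fails  (s3,t5):fails  (s3,t7):fails  (s3,t8):fails
Scope holds for 6 pair(s), so the sentence is false.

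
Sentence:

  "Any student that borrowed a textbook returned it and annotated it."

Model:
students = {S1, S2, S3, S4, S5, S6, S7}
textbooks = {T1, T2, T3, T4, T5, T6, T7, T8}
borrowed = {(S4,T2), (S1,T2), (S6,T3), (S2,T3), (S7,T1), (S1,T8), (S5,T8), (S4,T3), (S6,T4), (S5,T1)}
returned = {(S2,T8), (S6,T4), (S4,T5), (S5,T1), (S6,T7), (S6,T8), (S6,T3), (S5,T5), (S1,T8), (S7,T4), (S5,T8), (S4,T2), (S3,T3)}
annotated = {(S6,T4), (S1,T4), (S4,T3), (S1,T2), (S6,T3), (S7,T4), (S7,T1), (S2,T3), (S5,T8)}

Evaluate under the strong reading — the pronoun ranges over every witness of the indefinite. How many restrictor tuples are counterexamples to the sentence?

7

"it" takes "a textbook" as antecedent — a donkey pronoun bound across the clause boundary.
Strong reading: for every (s,t) with borrowed(s,t), returned(s,t) ∧ annotated(s,t).
Restrictor pairs: (S1,T2) ✗  (S1,T8) ✗  (S2,T3) ✗  (S4,T2) ✗  (S4,T3) ✗  (S5,T1) ✗  (S5,T8) ✓  (S6,T3) ✓  (S6,T4) ✓  (S7,T1) ✗
Counterexamples (restrictor pairs failing the scope): 7.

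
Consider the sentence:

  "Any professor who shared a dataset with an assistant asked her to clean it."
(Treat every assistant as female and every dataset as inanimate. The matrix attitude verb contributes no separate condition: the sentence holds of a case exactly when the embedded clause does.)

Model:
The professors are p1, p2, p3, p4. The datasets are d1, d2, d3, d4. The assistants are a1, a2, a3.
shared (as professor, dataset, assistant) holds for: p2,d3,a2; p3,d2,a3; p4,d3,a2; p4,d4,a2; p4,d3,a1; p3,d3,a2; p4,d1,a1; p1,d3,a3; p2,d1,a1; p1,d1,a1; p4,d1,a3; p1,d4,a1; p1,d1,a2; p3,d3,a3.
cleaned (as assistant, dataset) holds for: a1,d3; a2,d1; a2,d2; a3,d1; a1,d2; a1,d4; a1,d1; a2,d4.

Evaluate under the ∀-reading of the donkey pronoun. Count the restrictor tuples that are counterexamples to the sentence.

"her" takes "an assistant" as antecedent and "it" takes "a dataset"; both are donkey pronouns co-varying with the restrictor.
Strong reading: for every (p,d,a) with shared(p,d,a), cleaned(a,d).
Restrictor triples: (p1,d1,a1)→cleaned(a1,d1) ✓  (p1,d1,a2)→cleaned(a2,d1) ✓  (p1,d3,a3)→cleaned(a3,d3) ✗  (p1,d4,a1)→cleaned(a1,d4) ✓  (p2,d1,a1)→cleaned(a1,d1) ✓  (p2,d3,a2)→cleaned(a2,d3) ✗  (p3,d2,a3)→cleaned(a3,d2) ✗  (p3,d3,a2)→cleaned(a2,d3) ✗  (p3,d3,a3)→cleaned(a3,d3) ✗  (p4,d1,a1)→cleaned(a1,d1) ✓  (p4,d1,a3)→cleaned(a3,d1) ✓  (p4,d3,a1)→cleaned(a1,d3) ✓  (p4,d3,a2)→cleaned(a2,d3) ✗  (p4,d4,a2)→cleaned(a2,d4) ✓
Counterexamples (restrictor triples failing the scope): 6.

6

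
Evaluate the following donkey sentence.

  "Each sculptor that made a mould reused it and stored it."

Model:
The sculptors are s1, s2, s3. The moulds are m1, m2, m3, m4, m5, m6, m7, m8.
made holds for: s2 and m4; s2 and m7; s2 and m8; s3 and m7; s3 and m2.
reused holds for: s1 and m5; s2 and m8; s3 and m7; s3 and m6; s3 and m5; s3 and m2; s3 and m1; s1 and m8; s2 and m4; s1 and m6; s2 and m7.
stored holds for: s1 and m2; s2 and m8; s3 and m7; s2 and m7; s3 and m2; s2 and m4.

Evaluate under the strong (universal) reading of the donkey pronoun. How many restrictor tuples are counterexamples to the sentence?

0

"it" takes "a mould" as antecedent — a donkey pronoun bound across the clause boundary.
Strong reading: for every (s,m) with made(s,m), reused(s,m) ∧ stored(s,m).
Restrictor pairs: (s2,m4) ✓  (s2,m7) ✓  (s2,m8) ✓  (s3,m2) ✓  (s3,m7) ✓
Counterexamples (restrictor pairs failing the scope): 0.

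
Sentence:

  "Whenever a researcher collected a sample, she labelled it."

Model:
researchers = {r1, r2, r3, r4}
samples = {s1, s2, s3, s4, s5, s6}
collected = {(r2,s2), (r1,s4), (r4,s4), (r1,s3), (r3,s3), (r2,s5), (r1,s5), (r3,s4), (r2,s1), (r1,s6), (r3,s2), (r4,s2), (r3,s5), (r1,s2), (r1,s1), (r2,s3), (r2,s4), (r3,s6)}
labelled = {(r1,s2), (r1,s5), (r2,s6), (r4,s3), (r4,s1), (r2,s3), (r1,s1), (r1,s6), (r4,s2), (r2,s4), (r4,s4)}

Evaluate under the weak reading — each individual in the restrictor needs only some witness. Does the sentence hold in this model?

"it" takes "a sample" as antecedent — a donkey pronoun bound across the clause boundary.
Weak reading: every researcher r with some collected-sample has at least one collected-sample s such that labelled(r,s).
Per researcher: r1:✓  r2:✓  r3:✗  r4:✓
r3 has no witness among its collected-samples.

False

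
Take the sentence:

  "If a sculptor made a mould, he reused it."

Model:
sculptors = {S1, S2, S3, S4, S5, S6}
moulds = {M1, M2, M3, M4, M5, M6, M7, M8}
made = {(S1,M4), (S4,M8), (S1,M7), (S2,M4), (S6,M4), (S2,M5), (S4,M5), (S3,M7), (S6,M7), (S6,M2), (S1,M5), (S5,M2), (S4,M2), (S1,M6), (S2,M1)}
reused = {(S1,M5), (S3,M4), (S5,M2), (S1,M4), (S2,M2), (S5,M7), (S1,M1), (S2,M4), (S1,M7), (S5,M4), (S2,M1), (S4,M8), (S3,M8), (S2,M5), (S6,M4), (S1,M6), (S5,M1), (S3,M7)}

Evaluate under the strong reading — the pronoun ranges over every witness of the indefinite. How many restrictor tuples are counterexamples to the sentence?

"it" takes "a mould" as antecedent — a donkey pronoun bound across the clause boundary.
Strong reading: for every (s,m) with made(s,m), reused(s,m).
Restrictor pairs: (S1,M4) ✓  (S1,M5) ✓  (S1,M6) ✓  (S1,M7) ✓  (S2,M1) ✓  (S2,M4) ✓  (S2,M5) ✓  (S3,M7) ✓  (S4,M2) ✗  (S4,M5) ✗  (S4,M8) ✓  (S5,M2) ✓  (S6,M2) ✗  (S6,M4) ✓  (S6,M7) ✗
Counterexamples (restrictor pairs failing the scope): 4.

4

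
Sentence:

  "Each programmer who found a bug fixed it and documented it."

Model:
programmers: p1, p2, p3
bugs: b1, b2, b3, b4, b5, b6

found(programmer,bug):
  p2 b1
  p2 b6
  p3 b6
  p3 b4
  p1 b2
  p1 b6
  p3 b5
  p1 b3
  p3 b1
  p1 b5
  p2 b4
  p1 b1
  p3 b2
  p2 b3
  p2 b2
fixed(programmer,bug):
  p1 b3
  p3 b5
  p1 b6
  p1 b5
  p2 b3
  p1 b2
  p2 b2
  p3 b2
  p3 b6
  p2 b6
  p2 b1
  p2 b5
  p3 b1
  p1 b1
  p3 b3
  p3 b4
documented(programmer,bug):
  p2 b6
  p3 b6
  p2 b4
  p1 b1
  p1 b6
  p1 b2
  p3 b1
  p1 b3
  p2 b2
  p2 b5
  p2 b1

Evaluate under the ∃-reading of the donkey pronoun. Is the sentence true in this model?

True

"it" takes "a bug" as antecedent — a donkey pronoun bound across the clause boundary.
Weak reading: every programmer p with some found-bug has at least one found-bug b such that fixed(p,b) ∧ documented(p,b).
Per programmer: p1:✓  p2:✓  p3:✓
Every programmer in the restrictor has a witness.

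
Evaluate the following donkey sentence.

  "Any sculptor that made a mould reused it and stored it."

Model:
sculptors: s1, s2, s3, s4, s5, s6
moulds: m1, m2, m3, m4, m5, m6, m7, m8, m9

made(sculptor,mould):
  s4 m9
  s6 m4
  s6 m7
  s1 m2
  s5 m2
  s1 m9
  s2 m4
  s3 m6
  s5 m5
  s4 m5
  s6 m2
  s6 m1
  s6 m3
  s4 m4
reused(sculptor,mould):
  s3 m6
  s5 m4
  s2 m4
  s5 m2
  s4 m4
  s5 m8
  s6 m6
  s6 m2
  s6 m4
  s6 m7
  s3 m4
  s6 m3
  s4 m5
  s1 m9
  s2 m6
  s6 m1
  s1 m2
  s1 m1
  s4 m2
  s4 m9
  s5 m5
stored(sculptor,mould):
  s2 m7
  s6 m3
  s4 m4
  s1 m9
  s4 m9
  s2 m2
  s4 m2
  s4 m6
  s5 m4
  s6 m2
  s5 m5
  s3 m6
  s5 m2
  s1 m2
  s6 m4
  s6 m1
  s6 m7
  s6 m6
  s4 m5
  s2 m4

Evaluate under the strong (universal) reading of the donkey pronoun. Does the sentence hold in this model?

True

"it" takes "a mould" as antecedent — a donkey pronoun bound across the clause boundary.
Strong reading: for every (s,m) with made(s,m), reused(s,m) ∧ stored(s,m).
Restrictor pairs: (s1,m2) ✓  (s1,m9) ✓  (s2,m4) ✓  (s3,m6) ✓  (s4,m4) ✓  (s4,m5) ✓  (s4,m9) ✓  (s5,m2) ✓  (s5,m5) ✓  (s6,m1) ✓  (s6,m2) ✓  (s6,m3) ✓  (s6,m4) ✓  (s6,m7) ✓
Every restrictor pair satisfies the scope.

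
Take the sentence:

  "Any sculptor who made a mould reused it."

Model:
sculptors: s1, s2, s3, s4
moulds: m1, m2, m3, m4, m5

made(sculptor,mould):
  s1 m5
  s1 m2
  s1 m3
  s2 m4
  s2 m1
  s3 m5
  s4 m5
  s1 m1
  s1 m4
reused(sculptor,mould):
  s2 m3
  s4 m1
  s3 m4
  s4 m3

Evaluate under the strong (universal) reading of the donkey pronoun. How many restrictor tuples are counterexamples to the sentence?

9

"it" takes "a mould" as antecedent — a donkey pronoun bound across the clause boundary.
Strong reading: for every (s,m) with made(s,m), reused(s,m).
Restrictor pairs: (s1,m1) ✗  (s1,m2) ✗  (s1,m3) ✗  (s1,m4) ✗  (s1,m5) ✗  (s2,m1) ✗  (s2,m4) ✗  (s3,m5) ✗  (s4,m5) ✗
Counterexamples (restrictor pairs failing the scope): 9.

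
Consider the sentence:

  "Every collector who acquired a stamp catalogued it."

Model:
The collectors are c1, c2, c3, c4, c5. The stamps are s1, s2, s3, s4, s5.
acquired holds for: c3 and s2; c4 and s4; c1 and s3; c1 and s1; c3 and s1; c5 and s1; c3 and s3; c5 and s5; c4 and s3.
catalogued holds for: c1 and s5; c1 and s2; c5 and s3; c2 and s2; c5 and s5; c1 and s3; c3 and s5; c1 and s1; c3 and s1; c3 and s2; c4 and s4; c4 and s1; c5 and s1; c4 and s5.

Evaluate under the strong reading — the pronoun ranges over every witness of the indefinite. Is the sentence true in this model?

False

"it" takes "a stamp" as antecedent — a donkey pronoun bound across the clause boundary.
Strong reading: for every (c,s) with acquired(c,s), catalogued(c,s).
Restrictor pairs: (c1,s1) ✓  (c1,s3) ✓  (c3,s1) ✓  (c3,s2) ✓  (c3,s3) ✗  (c4,s3) ✗  (c4,s4) ✓  (c5,s1) ✓  (c5,s5) ✓
Counterexample: (c3,s3) is in acquired but fails the scope.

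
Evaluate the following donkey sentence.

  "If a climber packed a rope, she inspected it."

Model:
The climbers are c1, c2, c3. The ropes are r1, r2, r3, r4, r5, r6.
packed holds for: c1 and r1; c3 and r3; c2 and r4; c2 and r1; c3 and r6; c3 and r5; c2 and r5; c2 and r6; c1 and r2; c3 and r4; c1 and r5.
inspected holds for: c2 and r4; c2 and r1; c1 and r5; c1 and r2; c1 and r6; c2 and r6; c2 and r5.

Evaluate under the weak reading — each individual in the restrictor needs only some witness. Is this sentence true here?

False

"it" takes "a rope" as antecedent — a donkey pronoun bound across the clause boundary.
Weak reading: every climber c with some packed-rope has at least one packed-rope r such that inspected(c,r).
Per climber: c1:✓  c2:✓  c3:✗
c3 has no witness among its packed-ropes.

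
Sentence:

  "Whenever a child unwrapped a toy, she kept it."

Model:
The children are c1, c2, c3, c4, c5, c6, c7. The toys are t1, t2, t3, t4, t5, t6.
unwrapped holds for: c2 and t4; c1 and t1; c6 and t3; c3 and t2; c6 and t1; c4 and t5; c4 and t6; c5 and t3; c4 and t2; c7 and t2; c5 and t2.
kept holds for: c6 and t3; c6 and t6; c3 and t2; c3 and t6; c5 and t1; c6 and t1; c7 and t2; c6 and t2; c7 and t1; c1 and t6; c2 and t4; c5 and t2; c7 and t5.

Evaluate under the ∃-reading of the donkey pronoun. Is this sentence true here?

"it" takes "a toy" as antecedent — a donkey pronoun bound across the clause boundary.
Weak reading: every child c with some unwrapped-toy has at least one unwrapped-toy t such that kept(c,t).
Per child: c1:✗  c2:✓  c3:✓  c4:✗  c5:✓  c6:✓  c7:✓
c1 has no witness among its unwrapped-toys.

False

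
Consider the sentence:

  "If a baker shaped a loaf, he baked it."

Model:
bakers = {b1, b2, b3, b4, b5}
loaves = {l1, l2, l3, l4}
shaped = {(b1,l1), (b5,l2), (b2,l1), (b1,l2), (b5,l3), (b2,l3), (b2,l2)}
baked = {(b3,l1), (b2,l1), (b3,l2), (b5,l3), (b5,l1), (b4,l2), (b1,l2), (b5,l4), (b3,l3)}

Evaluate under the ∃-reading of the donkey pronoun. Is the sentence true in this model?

"it" takes "a loaf" as antecedent — a donkey pronoun bound across the clause boundary.
Weak reading: every baker b with some shaped-loaf has at least one shaped-loaf l such that baked(b,l).
Per baker: b1:✓  b2:✓  b5:✓
Every baker in the restrictor has a witness.

True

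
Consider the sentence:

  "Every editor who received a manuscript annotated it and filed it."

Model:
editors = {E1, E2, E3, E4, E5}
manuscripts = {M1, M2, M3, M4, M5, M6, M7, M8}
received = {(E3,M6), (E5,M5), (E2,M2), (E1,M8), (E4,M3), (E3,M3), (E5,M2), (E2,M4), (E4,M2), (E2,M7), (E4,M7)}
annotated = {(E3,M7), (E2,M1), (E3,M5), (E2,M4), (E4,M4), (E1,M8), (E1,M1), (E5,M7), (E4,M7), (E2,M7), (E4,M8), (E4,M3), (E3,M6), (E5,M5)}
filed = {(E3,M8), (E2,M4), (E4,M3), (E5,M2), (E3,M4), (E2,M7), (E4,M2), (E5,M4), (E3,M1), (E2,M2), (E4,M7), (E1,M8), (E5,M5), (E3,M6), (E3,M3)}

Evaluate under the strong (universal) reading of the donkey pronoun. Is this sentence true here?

False

"it" takes "a manuscript" as antecedent — a donkey pronoun bound across the clause boundary.
Strong reading: for every (e,m) with received(e,m), annotated(e,m) ∧ filed(e,m).
Restrictor pairs: (E1,M8) ✓  (E2,M2) ✗  (E2,M4) ✓  (E2,M7) ✓  (E3,M3) ✗  (E3,M6) ✓  (E4,M2) ✗  (E4,M3) ✓  (E4,M7) ✓  (E5,M2) ✗  (E5,M5) ✓
Counterexample: (E2,M2) is in received but fails the scope.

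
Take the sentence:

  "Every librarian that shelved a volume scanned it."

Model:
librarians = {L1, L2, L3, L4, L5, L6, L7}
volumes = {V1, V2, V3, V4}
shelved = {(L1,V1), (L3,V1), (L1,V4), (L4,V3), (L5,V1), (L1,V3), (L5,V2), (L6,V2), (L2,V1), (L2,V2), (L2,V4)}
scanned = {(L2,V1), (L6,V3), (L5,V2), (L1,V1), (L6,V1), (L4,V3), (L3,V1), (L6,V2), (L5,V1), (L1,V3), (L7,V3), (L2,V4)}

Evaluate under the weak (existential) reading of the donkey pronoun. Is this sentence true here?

True

"it" takes "a volume" as antecedent — a donkey pronoun bound across the clause boundary.
Weak reading: every librarian l with some shelved-volume has at least one shelved-volume v such that scanned(l,v).
Per librarian: L1:✓  L2:✓  L3:✓  L4:✓  L5:✓  L6:✓
Every librarian in the restrictor has a witness.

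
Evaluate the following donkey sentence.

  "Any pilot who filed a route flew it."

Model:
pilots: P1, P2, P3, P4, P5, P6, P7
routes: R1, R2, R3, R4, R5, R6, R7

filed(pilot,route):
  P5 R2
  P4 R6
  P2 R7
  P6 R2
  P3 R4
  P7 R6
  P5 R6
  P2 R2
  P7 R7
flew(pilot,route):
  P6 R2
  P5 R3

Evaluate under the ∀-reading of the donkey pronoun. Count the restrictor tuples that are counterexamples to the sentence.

8

"it" takes "a route" as antecedent — a donkey pronoun bound across the clause boundary.
Strong reading: for every (p,r) with filed(p,r), flew(p,r).
Restrictor pairs: (P2,R2) ✗  (P2,R7) ✗  (P3,R4) ✗  (P4,R6) ✗  (P5,R2) ✗  (P5,R6) ✗  (P6,R2) ✓  (P7,R6) ✗  (P7,R7) ✗
Counterexamples (restrictor pairs failing the scope): 8.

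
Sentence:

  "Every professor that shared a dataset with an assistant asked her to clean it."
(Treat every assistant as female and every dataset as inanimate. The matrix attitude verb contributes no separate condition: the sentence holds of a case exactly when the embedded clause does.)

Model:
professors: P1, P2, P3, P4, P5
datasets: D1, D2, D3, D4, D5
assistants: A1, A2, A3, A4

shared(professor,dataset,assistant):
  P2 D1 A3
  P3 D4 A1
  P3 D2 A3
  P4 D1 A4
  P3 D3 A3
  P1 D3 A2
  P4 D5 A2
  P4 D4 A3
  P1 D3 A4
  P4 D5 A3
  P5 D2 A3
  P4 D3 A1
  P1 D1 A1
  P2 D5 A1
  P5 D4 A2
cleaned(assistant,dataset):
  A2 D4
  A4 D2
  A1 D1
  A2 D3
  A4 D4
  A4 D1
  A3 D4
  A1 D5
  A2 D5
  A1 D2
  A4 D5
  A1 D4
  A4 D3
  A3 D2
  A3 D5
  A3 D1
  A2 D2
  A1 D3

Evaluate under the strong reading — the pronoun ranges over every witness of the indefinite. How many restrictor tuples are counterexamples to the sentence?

1

"her" takes "an assistant" as antecedent and "it" takes "a dataset"; both are donkey pronouns co-varying with the restrictor.
Strong reading: for every (p,d,a) with shared(p,d,a), cleaned(a,d).
Restrictor triples: (P1,D1,A1)→cleaned(A1,D1) ✓  (P1,D3,A2)→cleaned(A2,D3) ✓  (P1,D3,A4)→cleaned(A4,D3) ✓  (P2,D1,A3)→cleaned(A3,D1) ✓  (P2,D5,A1)→cleaned(A1,D5) ✓  (P3,D2,A3)→cleaned(A3,D2) ✓  (P3,D3,A3)→cleaned(A3,D3) ✗  (P3,D4,A1)→cleaned(A1,D4) ✓  (P4,D1,A4)→cleaned(A4,D1) ✓  (P4,D3,A1)→cleaned(A1,D3) ✓  (P4,D4,A3)→cleaned(A3,D4) ✓  (P4,D5,A2)→cleaned(A2,D5) ✓  (P4,D5,A3)→cleaned(A3,D5) ✓  (P5,D2,A3)→cleaned(A3,D2) ✓  (P5,D4,A2)→cleaned(A2,D4) ✓
Counterexamples (restrictor triples failing the scope): 1.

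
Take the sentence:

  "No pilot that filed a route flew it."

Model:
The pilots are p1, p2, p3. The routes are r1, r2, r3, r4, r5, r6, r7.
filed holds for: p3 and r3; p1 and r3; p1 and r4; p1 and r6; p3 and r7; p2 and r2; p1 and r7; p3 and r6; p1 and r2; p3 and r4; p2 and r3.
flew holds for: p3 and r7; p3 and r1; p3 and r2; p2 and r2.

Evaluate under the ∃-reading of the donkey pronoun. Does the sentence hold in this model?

False

"it" takes "a route" as antecedent — a donkey pronoun bound across the clause boundary.
Truth condition: for no (p,r) with filed(p,r) does flew(p,r) hold.
Restrictor pairs — does the scope hold? (p1,r2):fails  (p1,r3):fails  (p1,r4):fails  (p1,r6):fails  (p1,r7):fails  (p2,r2):holds  (p2,r3):fails  (p3,r3):fails  (p3,r4):fails  (p3,r6):fails  (p3,r7):holds
Scope holds for 2 pair(s), so the sentence is false.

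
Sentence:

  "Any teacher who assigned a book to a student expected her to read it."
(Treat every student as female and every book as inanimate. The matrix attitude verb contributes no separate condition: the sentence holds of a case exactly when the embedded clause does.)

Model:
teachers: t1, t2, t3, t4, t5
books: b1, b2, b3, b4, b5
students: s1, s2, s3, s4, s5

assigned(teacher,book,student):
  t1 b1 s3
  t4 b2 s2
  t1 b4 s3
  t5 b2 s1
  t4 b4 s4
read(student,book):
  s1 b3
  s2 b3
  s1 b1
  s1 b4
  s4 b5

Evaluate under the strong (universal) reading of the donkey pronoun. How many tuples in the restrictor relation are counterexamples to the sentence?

"her" takes "a student" as antecedent and "it" takes "a book"; both are donkey pronouns co-varying with the restrictor.
Strong reading: for every (t,b,s) with assigned(t,b,s), read(s,b).
Restrictor triples: (t1,b1,s3)→read(s3,b1) ✗  (t1,b4,s3)→read(s3,b4) ✗  (t4,b2,s2)→read(s2,b2) ✗  (t4,b4,s4)→read(s4,b4) ✗  (t5,b2,s1)→read(s1,b2) ✗
Counterexamples (restrictor triples failing the scope): 5.

5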